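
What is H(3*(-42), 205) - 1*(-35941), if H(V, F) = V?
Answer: 35815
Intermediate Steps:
H(3*(-42), 205) - 1*(-35941) = 3*(-42) - 1*(-35941) = -126 + 35941 = 35815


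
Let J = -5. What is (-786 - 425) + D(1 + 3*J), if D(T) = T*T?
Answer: -1015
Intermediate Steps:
D(T) = T²
(-786 - 425) + D(1 + 3*J) = (-786 - 425) + (1 + 3*(-5))² = -1211 + (1 - 15)² = -1211 + (-14)² = -1211 + 196 = -1015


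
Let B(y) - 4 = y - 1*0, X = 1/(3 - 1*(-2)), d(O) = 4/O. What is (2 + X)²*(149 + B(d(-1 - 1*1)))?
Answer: 18271/25 ≈ 730.84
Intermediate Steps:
X = ⅕ (X = 1/(3 + 2) = 1/5 = ⅕ ≈ 0.20000)
B(y) = 4 + y (B(y) = 4 + (y - 1*0) = 4 + (y + 0) = 4 + y)
(2 + X)²*(149 + B(d(-1 - 1*1))) = (2 + ⅕)²*(149 + (4 + 4/(-1 - 1*1))) = (11/5)²*(149 + (4 + 4/(-1 - 1))) = 121*(149 + (4 + 4/(-2)))/25 = 121*(149 + (4 + 4*(-½)))/25 = 121*(149 + (4 - 2))/25 = 121*(149 + 2)/25 = (121/25)*151 = 18271/25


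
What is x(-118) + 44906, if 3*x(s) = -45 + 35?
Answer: 134708/3 ≈ 44903.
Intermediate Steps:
x(s) = -10/3 (x(s) = (-45 + 35)/3 = (1/3)*(-10) = -10/3)
x(-118) + 44906 = -10/3 + 44906 = 134708/3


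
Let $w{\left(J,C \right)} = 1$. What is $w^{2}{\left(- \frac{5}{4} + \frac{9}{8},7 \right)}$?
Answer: $1$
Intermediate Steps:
$w^{2}{\left(- \frac{5}{4} + \frac{9}{8},7 \right)} = 1^{2} = 1$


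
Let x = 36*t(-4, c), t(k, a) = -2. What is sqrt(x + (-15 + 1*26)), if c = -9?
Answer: I*sqrt(61) ≈ 7.8102*I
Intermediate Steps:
x = -72 (x = 36*(-2) = -72)
sqrt(x + (-15 + 1*26)) = sqrt(-72 + (-15 + 1*26)) = sqrt(-72 + (-15 + 26)) = sqrt(-72 + 11) = sqrt(-61) = I*sqrt(61)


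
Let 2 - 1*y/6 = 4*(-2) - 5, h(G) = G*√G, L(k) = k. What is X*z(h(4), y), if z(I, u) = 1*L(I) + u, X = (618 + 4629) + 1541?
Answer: 665224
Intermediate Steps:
X = 6788 (X = 5247 + 1541 = 6788)
h(G) = G^(3/2)
y = 90 (y = 12 - 6*(4*(-2) - 5) = 12 - 6*(-8 - 5) = 12 - 6*(-13) = 12 + 78 = 90)
z(I, u) = I + u (z(I, u) = 1*I + u = I + u)
X*z(h(4), y) = 6788*(4^(3/2) + 90) = 6788*(8 + 90) = 6788*98 = 665224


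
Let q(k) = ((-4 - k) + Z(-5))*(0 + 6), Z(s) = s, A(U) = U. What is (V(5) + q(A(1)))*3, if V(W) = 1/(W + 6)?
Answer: -1977/11 ≈ -179.73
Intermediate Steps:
V(W) = 1/(6 + W)
q(k) = -54 - 6*k (q(k) = ((-4 - k) - 5)*(0 + 6) = (-9 - k)*6 = -54 - 6*k)
(V(5) + q(A(1)))*3 = (1/(6 + 5) + (-54 - 6*1))*3 = (1/11 + (-54 - 6))*3 = (1/11 - 60)*3 = -659/11*3 = -1977/11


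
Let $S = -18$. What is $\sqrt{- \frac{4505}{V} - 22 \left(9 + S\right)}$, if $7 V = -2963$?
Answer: $\frac{\sqrt{1831753267}}{2963} \approx 14.444$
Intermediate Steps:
$V = - \frac{2963}{7}$ ($V = \frac{1}{7} \left(-2963\right) = - \frac{2963}{7} \approx -423.29$)
$\sqrt{- \frac{4505}{V} - 22 \left(9 + S\right)} = \sqrt{- \frac{4505}{- \frac{2963}{7}} - 22 \left(9 - 18\right)} = \sqrt{\left(-4505\right) \left(- \frac{7}{2963}\right) - -198} = \sqrt{\frac{31535}{2963} + 198} = \sqrt{\frac{618209}{2963}} = \frac{\sqrt{1831753267}}{2963}$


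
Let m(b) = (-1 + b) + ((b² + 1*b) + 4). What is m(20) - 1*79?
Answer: 364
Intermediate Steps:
m(b) = 3 + b² + 2*b (m(b) = (-1 + b) + ((b² + b) + 4) = (-1 + b) + ((b + b²) + 4) = (-1 + b) + (4 + b + b²) = 3 + b² + 2*b)
m(20) - 1*79 = (3 + 20² + 2*20) - 1*79 = (3 + 400 + 40) - 79 = 443 - 79 = 364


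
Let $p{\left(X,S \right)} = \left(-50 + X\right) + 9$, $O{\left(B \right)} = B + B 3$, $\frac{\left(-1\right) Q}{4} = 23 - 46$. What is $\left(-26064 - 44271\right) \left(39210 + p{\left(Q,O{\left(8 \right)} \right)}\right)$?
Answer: $-2761422435$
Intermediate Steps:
$Q = 92$ ($Q = - 4 \left(23 - 46\right) = \left(-4\right) \left(-23\right) = 92$)
$O{\left(B \right)} = 4 B$ ($O{\left(B \right)} = B + 3 B = 4 B$)
$p{\left(X,S \right)} = -41 + X$
$\left(-26064 - 44271\right) \left(39210 + p{\left(Q,O{\left(8 \right)} \right)}\right) = \left(-26064 - 44271\right) \left(39210 + \left(-41 + 92\right)\right) = - 70335 \left(39210 + 51\right) = \left(-70335\right) 39261 = -2761422435$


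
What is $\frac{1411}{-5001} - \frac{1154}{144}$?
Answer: $- \frac{995723}{120024} \approx -8.296$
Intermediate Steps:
$\frac{1411}{-5001} - \frac{1154}{144} = 1411 \left(- \frac{1}{5001}\right) - \frac{577}{72} = - \frac{1411}{5001} - \frac{577}{72} = - \frac{995723}{120024}$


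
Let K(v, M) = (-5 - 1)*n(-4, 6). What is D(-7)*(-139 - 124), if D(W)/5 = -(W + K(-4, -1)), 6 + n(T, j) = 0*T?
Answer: 38135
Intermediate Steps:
n(T, j) = -6 (n(T, j) = -6 + 0*T = -6 + 0 = -6)
K(v, M) = 36 (K(v, M) = (-5 - 1)*(-6) = -6*(-6) = 36)
D(W) = -180 - 5*W (D(W) = 5*(-(W + 36)) = 5*(-(36 + W)) = 5*(-36 - W) = -180 - 5*W)
D(-7)*(-139 - 124) = (-180 - 5*(-7))*(-139 - 124) = (-180 + 35)*(-263) = -145*(-263) = 38135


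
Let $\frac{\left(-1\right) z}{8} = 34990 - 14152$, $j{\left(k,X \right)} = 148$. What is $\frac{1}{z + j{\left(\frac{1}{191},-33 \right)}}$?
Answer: $- \frac{1}{166556} \approx -6.004 \cdot 10^{-6}$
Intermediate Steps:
$z = -166704$ ($z = - 8 \left(34990 - 14152\right) = \left(-8\right) 20838 = -166704$)
$\frac{1}{z + j{\left(\frac{1}{191},-33 \right)}} = \frac{1}{-166704 + 148} = \frac{1}{-166556} = - \frac{1}{166556}$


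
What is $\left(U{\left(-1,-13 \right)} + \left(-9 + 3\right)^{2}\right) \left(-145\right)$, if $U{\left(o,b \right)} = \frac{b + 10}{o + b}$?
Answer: $- \frac{73515}{14} \approx -5251.1$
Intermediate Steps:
$U{\left(o,b \right)} = \frac{10 + b}{b + o}$
$\left(U{\left(-1,-13 \right)} + \left(-9 + 3\right)^{2}\right) \left(-145\right) = \left(\frac{10 - 13}{-13 - 1} + \left(-9 + 3\right)^{2}\right) \left(-145\right) = \left(\frac{1}{-14} \left(-3\right) + \left(-6\right)^{2}\right) \left(-145\right) = \left(\left(- \frac{1}{14}\right) \left(-3\right) + 36\right) \left(-145\right) = \left(\frac{3}{14} + 36\right) \left(-145\right) = \frac{507}{14} \left(-145\right) = - \frac{73515}{14}$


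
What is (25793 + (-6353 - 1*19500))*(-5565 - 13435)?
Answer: 1140000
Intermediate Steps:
(25793 + (-6353 - 1*19500))*(-5565 - 13435) = (25793 + (-6353 - 19500))*(-19000) = (25793 - 25853)*(-19000) = -60*(-19000) = 1140000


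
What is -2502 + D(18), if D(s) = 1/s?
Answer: -45035/18 ≈ -2501.9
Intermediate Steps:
-2502 + D(18) = -2502 + 1/18 = -45035/18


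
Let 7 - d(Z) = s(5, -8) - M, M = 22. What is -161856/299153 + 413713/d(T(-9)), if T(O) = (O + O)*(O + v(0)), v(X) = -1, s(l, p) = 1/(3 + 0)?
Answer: 371276535651/25727158 ≈ 14431.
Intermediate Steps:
s(l, p) = ⅓ (s(l, p) = 1/3 = ⅓)
T(O) = 2*O*(-1 + O) (T(O) = (O + O)*(O - 1) = (2*O)*(-1 + O) = 2*O*(-1 + O))
d(Z) = 86/3 (d(Z) = 7 - (⅓ - 1*22) = 7 - (⅓ - 22) = 7 - 1*(-65/3) = 7 + 65/3 = 86/3)
-161856/299153 + 413713/d(T(-9)) = -161856/299153 + 413713/(86/3) = -161856*1/299153 + 413713*(3/86) = -161856/299153 + 1241139/86 = 371276535651/25727158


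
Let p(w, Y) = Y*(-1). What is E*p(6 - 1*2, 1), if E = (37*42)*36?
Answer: -55944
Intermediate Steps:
p(w, Y) = -Y
E = 55944 (E = 1554*36 = 55944)
E*p(6 - 1*2, 1) = 55944*(-1*1) = 55944*(-1) = -55944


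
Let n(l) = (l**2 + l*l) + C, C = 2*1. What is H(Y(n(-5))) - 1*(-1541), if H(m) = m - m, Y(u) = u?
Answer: 1541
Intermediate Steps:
C = 2
n(l) = 2 + 2*l**2 (n(l) = (l**2 + l*l) + 2 = (l**2 + l**2) + 2 = 2*l**2 + 2 = 2 + 2*l**2)
H(m) = 0
H(Y(n(-5))) - 1*(-1541) = 0 - 1*(-1541) = 0 + 1541 = 1541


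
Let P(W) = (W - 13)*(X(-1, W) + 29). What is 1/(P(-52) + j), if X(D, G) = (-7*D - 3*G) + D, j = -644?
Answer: -1/13059 ≈ -7.6576e-5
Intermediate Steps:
X(D, G) = -6*D - 3*G
P(W) = (-13 + W)*(35 - 3*W) (P(W) = (W - 13)*((-6*(-1) - 3*W) + 29) = (-13 + W)*((6 - 3*W) + 29) = (-13 + W)*(35 - 3*W))
1/(P(-52) + j) = 1/((-455 - 3*(-52)² + 74*(-52)) - 644) = 1/((-455 - 3*2704 - 3848) - 644) = 1/((-455 - 8112 - 3848) - 644) = 1/(-12415 - 644) = 1/(-13059) = -1/13059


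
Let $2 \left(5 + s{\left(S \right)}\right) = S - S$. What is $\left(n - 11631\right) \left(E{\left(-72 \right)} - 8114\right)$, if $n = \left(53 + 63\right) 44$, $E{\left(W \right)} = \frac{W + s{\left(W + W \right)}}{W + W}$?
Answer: $\frac{7625748653}{144} \approx 5.2957 \cdot 10^{7}$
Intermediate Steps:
$s{\left(S \right)} = -5$ ($s{\left(S \right)} = -5 + \frac{S - S}{2} = -5 + \frac{1}{2} \cdot 0 = -5 + 0 = -5$)
$E{\left(W \right)} = \frac{-5 + W}{2 W}$ ($E{\left(W \right)} = \frac{W - 5}{W + W} = \frac{-5 + W}{2 W}$)
$n = 5104$ ($n = 116 \cdot 44 = 5104$)
$\left(n - 11631\right) \left(E{\left(-72 \right)} - 8114\right) = \left(5104 - 11631\right) \left(\frac{-5 - 72}{2 \left(-72\right)} - 8114\right) = - 6527 \left(\frac{1}{2} \left(- \frac{1}{72}\right) \left(-77\right) - 8114\right) = - 6527 \left(\frac{77}{144} - 8114\right) = \left(-6527\right) \left(- \frac{1168339}{144}\right) = \frac{7625748653}{144}$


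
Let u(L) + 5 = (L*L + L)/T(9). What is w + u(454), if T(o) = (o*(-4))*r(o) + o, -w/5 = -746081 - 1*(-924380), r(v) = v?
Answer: -8029402/9 ≈ -8.9216e+5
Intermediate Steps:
w = -891495 (w = -5*(-746081 - 1*(-924380)) = -5*(-746081 + 924380) = -5*178299 = -891495)
T(o) = o - 4*o**2 (T(o) = (o*(-4))*o + o = (-4*o)*o + o = -4*o**2 + o = o - 4*o**2)
u(L) = -5 - L/315 - L**2/315 (u(L) = -5 + (L*L + L)/((9*(1 - 4*9))) = -5 + (L**2 + L)/((9*(1 - 36))) = -5 + (L + L**2)/((9*(-35))) = -5 + (L + L**2)/(-315) = -5 + (L + L**2)*(-1/315) = -5 + (-L/315 - L**2/315) = -5 - L/315 - L**2/315)
w + u(454) = -891495 + (-5 - 1/315*454 - 1/315*454**2) = -891495 + (-5 - 454/315 - 1/315*206116) = -891495 + (-5 - 454/315 - 206116/315) = -891495 - 5947/9 = -8029402/9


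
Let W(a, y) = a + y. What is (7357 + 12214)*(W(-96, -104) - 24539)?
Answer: -484166969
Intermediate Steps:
(7357 + 12214)*(W(-96, -104) - 24539) = (7357 + 12214)*((-96 - 104) - 24539) = 19571*(-200 - 24539) = 19571*(-24739) = -484166969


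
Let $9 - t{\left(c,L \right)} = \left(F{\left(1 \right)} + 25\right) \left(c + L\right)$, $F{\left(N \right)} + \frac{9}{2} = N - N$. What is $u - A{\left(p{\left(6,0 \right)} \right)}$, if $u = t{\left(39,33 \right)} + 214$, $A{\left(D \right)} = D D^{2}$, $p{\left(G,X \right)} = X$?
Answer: $-1253$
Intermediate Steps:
$F{\left(N \right)} = - \frac{9}{2}$ ($F{\left(N \right)} = - \frac{9}{2} + \left(N - N\right) = - \frac{9}{2} + 0 = - \frac{9}{2}$)
$A{\left(D \right)} = D^{3}$
$t{\left(c,L \right)} = 9 - \frac{41 L}{2} - \frac{41 c}{2}$ ($t{\left(c,L \right)} = 9 - \left(- \frac{9}{2} + 25\right) \left(c + L\right) = 9 - \frac{41 \left(L + c\right)}{2} = 9 - \left(\frac{41 L}{2} + \frac{41 c}{2}\right) = 9 - \frac{41 L}{2} - \frac{41 c}{2}$)
$u = -1253$ ($u = \left(9 - \frac{1353}{2} - \frac{1599}{2}\right) + 214 = -1467 + 214 = -1253$)
$u - A{\left(p{\left(6,0 \right)} \right)} = -1253 - 0^{3} = -1253 - 0 = -1253 + 0 = -1253$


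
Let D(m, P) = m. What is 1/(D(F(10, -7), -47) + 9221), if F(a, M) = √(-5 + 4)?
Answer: 9221/85026842 - I/85026842 ≈ 0.00010845 - 1.1761e-8*I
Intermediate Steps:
F(a, M) = I (F(a, M) = √(-1) = I)
1/(D(F(10, -7), -47) + 9221) = 1/(I + 9221) = 1/(9221 + I) = (9221 - I)/85026842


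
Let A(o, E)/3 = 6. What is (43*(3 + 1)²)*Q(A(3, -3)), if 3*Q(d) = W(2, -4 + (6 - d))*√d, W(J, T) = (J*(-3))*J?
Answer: -8256*√2 ≈ -11676.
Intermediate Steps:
A(o, E) = 18 (A(o, E) = 3*6 = 18)
W(J, T) = -3*J² (W(J, T) = (-3*J)*J = -3*J²)
Q(d) = -4*√d (Q(d) = ((-3*2²)*√d)/3 = ((-3*4)*√d)/3 = (-12*√d)/3 = -4*√d)
(43*(3 + 1)²)*Q(A(3, -3)) = (43*(3 + 1)²)*(-12*√2) = (43*4²)*(-12*√2) = (43*16)*(-12*√2) = 688*(-12*√2) = -8256*√2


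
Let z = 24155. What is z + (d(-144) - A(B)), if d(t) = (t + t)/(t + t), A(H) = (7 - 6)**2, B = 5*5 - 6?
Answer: 24155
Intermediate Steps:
B = 19 (B = 25 - 6 = 19)
A(H) = 1 (A(H) = 1**2 = 1)
d(t) = 1 (d(t) = (2*t)/((2*t)) = (2*t)*(1/(2*t)) = 1)
z + (d(-144) - A(B)) = 24155 + (1 - 1*1) = 24155 + (1 - 1) = 24155 + 0 = 24155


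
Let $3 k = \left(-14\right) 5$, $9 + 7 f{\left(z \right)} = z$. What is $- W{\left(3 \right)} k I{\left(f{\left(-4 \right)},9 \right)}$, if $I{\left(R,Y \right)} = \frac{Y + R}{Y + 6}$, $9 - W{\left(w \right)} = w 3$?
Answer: $0$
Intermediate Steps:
$f{\left(z \right)} = - \frac{9}{7} + \frac{z}{7}$
$W{\left(w \right)} = 9 - 3 w$ ($W{\left(w \right)} = 9 - w 3 = 9 - 3 w$)
$I{\left(R,Y \right)} = \frac{R + Y}{6 + Y}$
$k = - \frac{70}{3}$ ($k = \frac{\left(-14\right) 5}{3} = \frac{1}{3} \left(-70\right) = - \frac{70}{3} \approx -23.333$)
$- W{\left(3 \right)} k I{\left(f{\left(-4 \right)},9 \right)} = - \left(9 - 9\right) \left(- \frac{70}{3}\right) \frac{\left(- \frac{9}{7} + \frac{1}{7} \left(-4\right)\right) + 9}{6 + 9} = - \left(9 - 9\right) \left(- \frac{70}{3}\right) \frac{\left(- \frac{9}{7} - \frac{4}{7}\right) + 9}{15} = - 0 \left(- \frac{70}{3}\right) \frac{- \frac{13}{7} + 9}{15} = - 0 \cdot \frac{1}{15} \cdot \frac{50}{7} = - \frac{0 \cdot 10}{21} = \left(-1\right) 0 = 0$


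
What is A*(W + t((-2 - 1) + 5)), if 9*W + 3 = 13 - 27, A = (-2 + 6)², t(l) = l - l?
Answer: -272/9 ≈ -30.222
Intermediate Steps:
t(l) = 0
A = 16 (A = 4² = 16)
W = -17/9 (W = -⅓ + (13 - 27)/9 = -⅓ + (⅑)*(-14) = -⅓ - 14/9 = -17/9 ≈ -1.8889)
A*(W + t((-2 - 1) + 5)) = 16*(-17/9 + 0) = 16*(-17/9) = -272/9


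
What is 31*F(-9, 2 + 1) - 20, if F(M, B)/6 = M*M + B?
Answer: 15604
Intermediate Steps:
F(M, B) = 6*B + 6*M² (F(M, B) = 6*(M*M + B) = 6*(M² + B) = 6*(B + M²) = 6*B + 6*M²)
31*F(-9, 2 + 1) - 20 = 31*(6*(2 + 1) + 6*(-9)²) - 20 = 31*(6*3 + 6*81) - 20 = 31*(18 + 486) - 20 = 31*504 - 20 = 15624 - 20 = 15604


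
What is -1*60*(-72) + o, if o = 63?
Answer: 4383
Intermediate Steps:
-1*60*(-72) + o = -1*60*(-72) + 63 = -60*(-72) + 63 = 4320 + 63 = 4383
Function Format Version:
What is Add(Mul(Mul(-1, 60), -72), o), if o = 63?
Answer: 4383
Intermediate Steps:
Add(Mul(Mul(-1, 60), -72), o) = Add(Mul(Mul(-1, 60), -72), 63) = Add(Mul(-60, -72), 63) = Add(4320, 63) = 4383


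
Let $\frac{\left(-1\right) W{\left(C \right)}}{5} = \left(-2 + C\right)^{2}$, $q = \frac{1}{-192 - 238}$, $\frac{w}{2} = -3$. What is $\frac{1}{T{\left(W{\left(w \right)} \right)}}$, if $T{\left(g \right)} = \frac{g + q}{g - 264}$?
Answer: $\frac{251120}{137601} \approx 1.825$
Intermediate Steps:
$w = -6$ ($w = 2 \left(-3\right) = -6$)
$q = - \frac{1}{430}$ ($q = \frac{1}{-430} = - \frac{1}{430} \approx -0.0023256$)
$W{\left(C \right)} = - 5 \left(-2 + C\right)^{2}$
$T{\left(g \right)} = \frac{- \frac{1}{430} + g}{-264 + g}$ ($T{\left(g \right)} = \frac{g - \frac{1}{430}}{g - 264} = \frac{- \frac{1}{430} + g}{-264 + g}$)
$\frac{1}{T{\left(W{\left(w \right)} \right)}} = \frac{1}{\frac{1}{-264 - 5 \left(-2 - 6\right)^{2}} \left(- \frac{1}{430} - 5 \left(-2 - 6\right)^{2}\right)} = \frac{1}{\frac{1}{-264 - 5 \left(-8\right)^{2}} \left(- \frac{1}{430} - 5 \left(-8\right)^{2}\right)} = \frac{1}{\frac{1}{-264 - 320} \left(- \frac{1}{430} - 320\right)} = \frac{1}{\frac{1}{-584} \left(- \frac{137601}{430}\right)} = \frac{1}{\left(- \frac{1}{584}\right) \left(- \frac{137601}{430}\right)} = \frac{1}{\frac{137601}{251120}} = \frac{251120}{137601}$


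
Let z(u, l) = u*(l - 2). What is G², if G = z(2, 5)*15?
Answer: 8100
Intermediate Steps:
z(u, l) = u*(-2 + l)
G = 90 (G = (2*(-2 + 5))*15 = (2*3)*15 = 6*15 = 90)
G² = 90² = 8100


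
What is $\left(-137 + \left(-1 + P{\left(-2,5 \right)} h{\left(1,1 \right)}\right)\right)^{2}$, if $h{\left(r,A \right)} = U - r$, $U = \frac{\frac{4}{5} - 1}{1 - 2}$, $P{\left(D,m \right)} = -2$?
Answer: $\frac{465124}{25} \approx 18605.0$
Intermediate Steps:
$U = \frac{1}{5}$ ($U = \frac{4 \cdot \frac{1}{5} - 1}{-1} = \left(\frac{4}{5} - 1\right) \left(-1\right) = \left(- \frac{1}{5}\right) \left(-1\right) = \frac{1}{5} \approx 0.2$)
$h{\left(r,A \right)} = \frac{1}{5} - r$
$\left(-137 + \left(-1 + P{\left(-2,5 \right)} h{\left(1,1 \right)}\right)\right)^{2} = \left(-137 - \left(1 + 2 \left(\frac{1}{5} - 1\right)\right)\right)^{2} = \left(-137 - - \frac{3}{5}\right)^{2} = \left(-137 + \left(-1 + \frac{8}{5}\right)\right)^{2} = \left(-137 + \frac{3}{5}\right)^{2} = \left(- \frac{682}{5}\right)^{2} = \frac{465124}{25}$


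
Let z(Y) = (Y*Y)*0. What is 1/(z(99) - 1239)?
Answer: -1/1239 ≈ -0.00080710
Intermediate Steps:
z(Y) = 0 (z(Y) = Y**2*0 = 0)
1/(z(99) - 1239) = 1/(0 - 1239) = 1/(-1239) = -1/1239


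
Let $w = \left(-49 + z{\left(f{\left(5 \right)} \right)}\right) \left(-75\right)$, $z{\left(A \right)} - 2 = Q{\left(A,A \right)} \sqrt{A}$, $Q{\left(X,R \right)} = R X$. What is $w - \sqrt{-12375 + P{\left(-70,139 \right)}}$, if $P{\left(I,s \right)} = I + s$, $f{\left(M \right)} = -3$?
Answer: $3525 - i \sqrt{12306} - 675 i \sqrt{3} \approx 3525.0 - 1280.1 i$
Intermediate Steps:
$z{\left(A \right)} = 2 + A^{\frac{5}{2}}$ ($z{\left(A \right)} = 2 + A A \sqrt{A} = 2 + A^{2} \sqrt{A} = 2 + A^{\frac{5}{2}}$)
$w = 3525 - 675 i \sqrt{3}$ ($w = \left(-49 + \left(2 + \left(-3\right)^{\frac{5}{2}}\right)\right) \left(-75\right) = \left(-49 + \left(2 + 9 i \sqrt{3}\right)\right) \left(-75\right) = \left(-47 + 9 i \sqrt{3}\right) \left(-75\right) = 3525 - 675 i \sqrt{3} \approx 3525.0 - 1169.1 i$)
$w - \sqrt{-12375 + P{\left(-70,139 \right)}} = \left(3525 - 675 i \sqrt{3}\right) - \sqrt{-12375 + \left(-70 + 139\right)} = \left(3525 - 675 i \sqrt{3}\right) - \sqrt{-12375 + 69} = \left(3525 - 675 i \sqrt{3}\right) - \sqrt{-12306} = \left(3525 - 675 i \sqrt{3}\right) - i \sqrt{12306} = 3525 - i \sqrt{12306} - 675 i \sqrt{3}$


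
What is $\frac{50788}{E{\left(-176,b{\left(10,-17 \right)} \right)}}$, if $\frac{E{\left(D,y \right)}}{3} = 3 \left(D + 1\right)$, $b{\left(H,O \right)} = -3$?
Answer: $- \frac{50788}{1575} \approx -32.246$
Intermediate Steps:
$E{\left(D,y \right)} = 9 + 9 D$ ($E{\left(D,y \right)} = 3 \cdot 3 \left(D + 1\right) = 3 \cdot 3 \left(1 + D\right) = 3 \left(3 + 3 D\right) = 9 + 9 D$)
$\frac{50788}{E{\left(-176,b{\left(10,-17 \right)} \right)}} = \frac{50788}{9 + 9 \left(-176\right)} = \frac{50788}{9 - 1584} = \frac{50788}{-1575} = 50788 \left(- \frac{1}{1575}\right) = - \frac{50788}{1575}$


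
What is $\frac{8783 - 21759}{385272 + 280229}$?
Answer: $- \frac{12976}{665501} \approx -0.019498$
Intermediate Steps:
$\frac{8783 - 21759}{385272 + 280229} = - \frac{12976}{665501}$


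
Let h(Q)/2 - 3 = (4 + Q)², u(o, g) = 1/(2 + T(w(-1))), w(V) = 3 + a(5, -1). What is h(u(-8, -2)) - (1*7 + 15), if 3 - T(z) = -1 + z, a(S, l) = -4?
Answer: 898/49 ≈ 18.327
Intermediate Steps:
w(V) = -1 (w(V) = 3 - 4 = -1)
T(z) = 4 - z (T(z) = 3 - (-1 + z) = 3 + (1 - z) = 4 - z)
u(o, g) = ⅐ (u(o, g) = 1/(2 + (4 - 1*(-1))) = 1/(2 + (4 + 1)) = 1/(2 + 5) = 1/7 = ⅐)
h(Q) = 6 + 2*(4 + Q)²
h(u(-8, -2)) - (1*7 + 15) = (6 + 2*(4 + ⅐)²) - (1*7 + 15) = (6 + 2*(29/7)²) - (7 + 15) = (6 + 2*(841/49)) - 1*22 = (6 + 1682/49) - 22 = 1976/49 - 22 = 898/49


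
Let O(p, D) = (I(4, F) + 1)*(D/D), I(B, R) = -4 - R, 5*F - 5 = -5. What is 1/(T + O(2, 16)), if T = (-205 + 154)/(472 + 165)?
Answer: -637/1962 ≈ -0.32467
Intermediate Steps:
F = 0 (F = 1 + (⅕)*(-5) = 1 - 1 = 0)
O(p, D) = -3 (O(p, D) = ((-4 - 1*0) + 1)*(D/D) = ((-4 + 0) + 1)*1 = (-4 + 1)*1 = -3*1 = -3)
T = -51/637 ≈ -0.080063
1/(T + O(2, 16)) = 1/(-51/637 - 3) = 1/(-1962/637) = -637/1962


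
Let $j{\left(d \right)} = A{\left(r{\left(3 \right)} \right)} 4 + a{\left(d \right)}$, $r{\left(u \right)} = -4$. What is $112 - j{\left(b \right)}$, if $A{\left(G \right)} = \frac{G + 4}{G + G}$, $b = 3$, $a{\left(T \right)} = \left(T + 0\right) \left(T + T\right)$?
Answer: $94$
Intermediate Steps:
$a{\left(T \right)} = 2 T^{2}$ ($a{\left(T \right)} = T 2 T = 2 T^{2}$)
$A{\left(G \right)} = \frac{4 + G}{2 G}$
$j{\left(d \right)} = 2 d^{2}$ ($j{\left(d \right)} = \frac{4 - 4}{2 \left(-4\right)} 4 + 2 d^{2} = \frac{1}{2} \left(- \frac{1}{4}\right) 0 \cdot 4 + 2 d^{2} = 0 \cdot 4 + 2 d^{2} = 0 + 2 d^{2} = 2 d^{2}$)
$112 - j{\left(b \right)} = 112 - 2 \cdot 3^{2} = 112 - 2 \cdot 9 = 112 - 18 = 94$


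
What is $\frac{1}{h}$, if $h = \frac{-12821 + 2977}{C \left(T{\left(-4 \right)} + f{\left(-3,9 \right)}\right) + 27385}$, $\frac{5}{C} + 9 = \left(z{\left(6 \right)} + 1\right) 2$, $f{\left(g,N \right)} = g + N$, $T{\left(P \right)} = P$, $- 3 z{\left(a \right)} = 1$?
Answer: $- \frac{629825}{226412} \approx -2.7818$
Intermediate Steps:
$z{\left(a \right)} = - \frac{1}{3}$ ($z{\left(a \right)} = \left(- \frac{1}{3}\right) 1 = - \frac{1}{3}$)
$f{\left(g,N \right)} = N + g$
$C = - \frac{15}{23}$ ($C = \frac{5}{-9 + \left(- \frac{1}{3} + 1\right) 2} = \frac{5}{-9 + \frac{2}{3} \cdot 2} = \frac{5}{-9 + \frac{4}{3}} = \frac{5}{- \frac{23}{3}} = 5 \left(- \frac{3}{23}\right) = - \frac{15}{23} \approx -0.65217$)
$h = - \frac{226412}{629825}$ ($h = \frac{-12821 + 2977}{- \frac{15 \left(-4 + \left(9 - 3\right)\right)}{23} + 27385} = - \frac{9844}{- \frac{15 \left(-4 + 6\right)}{23} + 27385} = - \frac{9844}{\left(- \frac{15}{23}\right) 2 + 27385} = - \frac{9844}{- \frac{30}{23} + 27385} = - \frac{9844}{\frac{629825}{23}} = \left(-9844\right) \frac{23}{629825} = - \frac{226412}{629825} \approx -0.35948$)
$\frac{1}{h} = \frac{1}{- \frac{226412}{629825}} = - \frac{629825}{226412}$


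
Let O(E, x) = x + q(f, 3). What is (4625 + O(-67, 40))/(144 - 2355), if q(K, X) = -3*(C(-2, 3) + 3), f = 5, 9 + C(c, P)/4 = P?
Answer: -1576/737 ≈ -2.1384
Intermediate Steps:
C(c, P) = -36 + 4*P
q(K, X) = 63 (q(K, X) = -3*((-36 + 4*3) + 3) = -3*((-36 + 12) + 3) = -3*(-24 + 3) = -3*(-21) = 63)
O(E, x) = 63 + x (O(E, x) = x + 63 = 63 + x)
(4625 + O(-67, 40))/(144 - 2355) = (4625 + (63 + 40))/(144 - 2355) = (4625 + 103)/(-2211) = 4728*(-1/2211) = -1576/737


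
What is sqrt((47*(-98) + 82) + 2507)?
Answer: I*sqrt(2017) ≈ 44.911*I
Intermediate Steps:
sqrt((47*(-98) + 82) + 2507) = sqrt((-4606 + 82) + 2507) = sqrt(-4524 + 2507) = sqrt(-2017) = I*sqrt(2017)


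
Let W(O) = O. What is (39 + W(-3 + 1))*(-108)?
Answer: -3996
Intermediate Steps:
(39 + W(-3 + 1))*(-108) = (39 + (-3 + 1))*(-108) = (39 - 2)*(-108) = 37*(-108) = -3996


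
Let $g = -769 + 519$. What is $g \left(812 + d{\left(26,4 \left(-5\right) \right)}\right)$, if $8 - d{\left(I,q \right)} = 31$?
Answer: $-197250$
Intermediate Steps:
$d{\left(I,q \right)} = -23$ ($d{\left(I,q \right)} = 8 - 31 = -23$)
$g = -250$
$g \left(812 + d{\left(26,4 \left(-5\right) \right)}\right) = - 250 \left(812 - 23\right) = \left(-250\right) 789 = -197250$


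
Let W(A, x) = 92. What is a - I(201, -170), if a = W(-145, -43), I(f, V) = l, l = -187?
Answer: 279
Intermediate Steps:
I(f, V) = -187
a = 92
a - I(201, -170) = 92 - 1*(-187) = 92 + 187 = 279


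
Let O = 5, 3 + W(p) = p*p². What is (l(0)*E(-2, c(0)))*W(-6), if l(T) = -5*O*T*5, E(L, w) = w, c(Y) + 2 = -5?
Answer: 0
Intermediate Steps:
W(p) = -3 + p³ (W(p) = -3 + p*p² = -3 + p³)
c(Y) = -7 (c(Y) = -2 - 5 = -7)
l(T) = -125*T (l(T) = -25*T*5 = -125*T)
(l(0)*E(-2, c(0)))*W(-6) = (-125*0*(-7))*(-3 + (-6)³) = (0*(-7))*(-3 - 216) = 0*(-219) = 0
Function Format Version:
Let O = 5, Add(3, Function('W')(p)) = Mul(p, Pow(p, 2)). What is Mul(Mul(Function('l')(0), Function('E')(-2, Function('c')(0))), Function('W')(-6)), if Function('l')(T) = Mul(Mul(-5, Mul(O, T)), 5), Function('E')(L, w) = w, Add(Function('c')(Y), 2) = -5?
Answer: 0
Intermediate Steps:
Function('W')(p) = Add(-3, Pow(p, 3)) (Function('W')(p) = Add(-3, Mul(p, Pow(p, 2))) = Add(-3, Pow(p, 3)))
Function('c')(Y) = -7 (Function('c')(Y) = Add(-2, -5) = -7)
Function('l')(T) = Mul(-125, T) (Function('l')(T) = Mul(Mul(-5, Mul(5, T)), 5) = Mul(Mul(-25, T), 5) = Mul(-125, T))
Mul(Mul(Function('l')(0), Function('E')(-2, Function('c')(0))), Function('W')(-6)) = Mul(Mul(Mul(-125, 0), -7), Add(-3, Pow(-6, 3))) = Mul(Mul(0, -7), Add(-3, -216)) = Mul(0, -219) = 0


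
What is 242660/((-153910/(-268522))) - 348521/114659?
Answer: 747107503288757/1764716669 ≈ 4.2336e+5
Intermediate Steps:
242660/((-153910/(-268522))) - 348521/114659 = 242660/((-153910*(-1/268522))) - 348521*1/114659 = 242660/(76955/134261) - 348521/114659 = 242660*(134261/76955) - 348521/114659 = 6515954852/15391 - 348521/114659 = 747107503288757/1764716669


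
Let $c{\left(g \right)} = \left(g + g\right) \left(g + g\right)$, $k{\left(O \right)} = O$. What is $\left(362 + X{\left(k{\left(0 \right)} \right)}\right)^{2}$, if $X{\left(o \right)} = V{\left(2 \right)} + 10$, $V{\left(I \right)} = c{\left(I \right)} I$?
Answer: $163216$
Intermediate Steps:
$c{\left(g \right)} = 4 g^{2}$ ($c{\left(g \right)} = 2 g 2 g = 4 g^{2}$)
$V{\left(I \right)} = 4 I^{3}$ ($V{\left(I \right)} = 4 I^{2} I = 4 I^{3}$)
$X{\left(o \right)} = 42$ ($X{\left(o \right)} = 4 \cdot 2^{3} + 10 = 4 \cdot 8 + 10 = 32 + 10 = 42$)
$\left(362 + X{\left(k{\left(0 \right)} \right)}\right)^{2} = \left(362 + 42\right)^{2} = 404^{2} = 163216$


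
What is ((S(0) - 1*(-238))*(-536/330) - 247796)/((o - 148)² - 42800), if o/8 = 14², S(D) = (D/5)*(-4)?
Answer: -10237531/81411000 ≈ -0.12575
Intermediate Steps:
S(D) = -4*D/5 (S(D) = (D*(⅕))*(-4) = (D/5)*(-4) = -4*D/5)
o = 1568 (o = 8*14² = 8*196 = 1568)
((S(0) - 1*(-238))*(-536/330) - 247796)/((o - 148)² - 42800) = ((-⅘*0 - 1*(-238))*(-536/330) - 247796)/((1568 - 148)² - 42800) = ((0 + 238)*(-536*1/330) - 247796)/(1420² - 42800) = (238*(-268/165) - 247796)/(2016400 - 42800) = (-63784/165 - 247796)/1973600 = -40950124/165*1/1973600 = -10237531/81411000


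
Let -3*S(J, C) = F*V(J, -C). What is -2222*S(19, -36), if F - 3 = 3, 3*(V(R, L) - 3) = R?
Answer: 124432/3 ≈ 41477.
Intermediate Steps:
V(R, L) = 3 + R/3
F = 6 (F = 3 + 3 = 6)
S(J, C) = -6 - 2*J/3 (S(J, C) = -2*(3 + J/3) = -(18 + 2*J)/3 = -6 - 2*J/3)
-2222*S(19, -36) = -2222*(-6 - ⅔*19) = -2222*(-6 - 38/3) = -2222*(-56/3) = 124432/3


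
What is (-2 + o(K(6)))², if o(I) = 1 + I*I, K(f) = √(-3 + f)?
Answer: 4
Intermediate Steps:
o(I) = 1 + I²
(-2 + o(K(6)))² = (-2 + (1 + (√(-3 + 6))²))² = (-2 + (1 + (√3)²))² = (-2 + (1 + 3))² = (-2 + 4)² = 2² = 4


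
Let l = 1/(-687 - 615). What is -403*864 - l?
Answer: -453345983/1302 ≈ -3.4819e+5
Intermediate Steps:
l = -1/1302 (l = 1/(-1302) = -1/1302 ≈ -0.00076805)
-403*864 - l = -403*864 - 1*(-1/1302) = -348192 + 1/1302 = -453345983/1302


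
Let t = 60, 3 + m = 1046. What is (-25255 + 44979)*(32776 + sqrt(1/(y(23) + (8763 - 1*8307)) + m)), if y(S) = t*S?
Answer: 646473824 + 9862*sqrt(97662399)/153 ≈ 6.4711e+8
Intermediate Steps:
m = 1043 (m = -3 + 1046 = 1043)
y(S) = 60*S
(-25255 + 44979)*(32776 + sqrt(1/(y(23) + (8763 - 1*8307)) + m)) = (-25255 + 44979)*(32776 + sqrt(1/(60*23 + (8763 - 1*8307)) + 1043)) = 19724*(32776 + sqrt(1/(1380 + (8763 - 8307)) + 1043)) = 19724*(32776 + sqrt(1/(1380 + 456) + 1043)) = 19724*(32776 + sqrt(1/1836 + 1043)) = 19724*(32776 + sqrt(1914949/1836)) = 19724*(32776 + sqrt(97662399)/306) = 646473824 + 9862*sqrt(97662399)/153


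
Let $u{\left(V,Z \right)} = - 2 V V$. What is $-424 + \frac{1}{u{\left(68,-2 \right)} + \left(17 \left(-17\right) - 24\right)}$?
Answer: $- \frac{4053865}{9561} \approx -424.0$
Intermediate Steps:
$u{\left(V,Z \right)} = - 2 V^{2}$
$-424 + \frac{1}{u{\left(68,-2 \right)} + \left(17 \left(-17\right) - 24\right)} = -424 + \frac{1}{- 2 \cdot 68^{2} + \left(17 \left(-17\right) - 24\right)} = -424 + \frac{1}{\left(-2\right) 4624 - 313} = -424 + \frac{1}{-9248 - 313} = -424 + \frac{1}{-9561} = -424 - \frac{1}{9561} = - \frac{4053865}{9561}$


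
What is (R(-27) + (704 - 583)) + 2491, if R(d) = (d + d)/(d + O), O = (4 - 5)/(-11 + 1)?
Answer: 703168/269 ≈ 2614.0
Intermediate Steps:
O = ⅒ (O = -1/(-10) = -1*(-⅒) = ⅒ ≈ 0.10000)
R(d) = 2*d/(⅒ + d) (R(d) = (d + d)/(d + ⅒) = (2*d)/(⅒ + d) = 2*d/(⅒ + d))
(R(-27) + (704 - 583)) + 2491 = (20*(-27)/(1 + 10*(-27)) + (704 - 583)) + 2491 = (20*(-27)/(1 - 270) + 121) + 2491 = (20*(-27)/(-269) + 121) + 2491 = (20*(-27)*(-1/269) + 121) + 2491 = (540/269 + 121) + 2491 = 33089/269 + 2491 = 703168/269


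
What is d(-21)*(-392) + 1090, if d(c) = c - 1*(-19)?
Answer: 1874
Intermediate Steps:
d(c) = 19 + c (d(c) = c + 19 = 19 + c)
d(-21)*(-392) + 1090 = (19 - 21)*(-392) + 1090 = -2*(-392) + 1090 = 784 + 1090 = 1874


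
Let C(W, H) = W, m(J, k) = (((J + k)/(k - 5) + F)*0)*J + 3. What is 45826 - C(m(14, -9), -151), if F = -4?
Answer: 45823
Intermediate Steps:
m(J, k) = 3 (m(J, k) = (((J + k)/(k - 5) - 4)*0)*J + 3 = (((J + k)/(-5 + k) - 4)*0)*J + 3 = ((-4 + (J + k)/(-5 + k))*0)*J + 3 = 0*J + 3 = 0 + 3 = 3)
45826 - C(m(14, -9), -151) = 45826 - 1*3 = 45826 - 3 = 45823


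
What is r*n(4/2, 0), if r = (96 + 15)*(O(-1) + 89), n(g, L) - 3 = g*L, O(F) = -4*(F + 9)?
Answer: 18981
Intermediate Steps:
O(F) = -36 - 4*F (O(F) = -4*(9 + F) = -36 - 4*F)
n(g, L) = 3 + L*g (n(g, L) = 3 + g*L = 3 + L*g)
r = 6327 (r = (96 + 15)*((-36 - 4*(-1)) + 89) = 111*((-36 + 4) + 89) = 111*(-32 + 89) = 111*57 = 6327)
r*n(4/2, 0) = 6327*(3 + 0*(4/2)) = 6327*(3 + 0*(4*(1/2))) = 6327*(3 + 0*2) = 6327*(3 + 0) = 6327*3 = 18981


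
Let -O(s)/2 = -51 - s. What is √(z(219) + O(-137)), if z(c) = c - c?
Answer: 2*I*√43 ≈ 13.115*I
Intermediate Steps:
z(c) = 0
O(s) = 102 + 2*s (O(s) = -2*(-51 - s) = 102 + 2*s)
√(z(219) + O(-137)) = √(0 + (102 + 2*(-137))) = √(0 + (102 - 274)) = √(0 - 172) = √(-172) = 2*I*√43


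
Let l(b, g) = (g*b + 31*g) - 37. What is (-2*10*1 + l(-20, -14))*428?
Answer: -90308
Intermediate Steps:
l(b, g) = -37 + 31*g + b*g (l(b, g) = (b*g + 31*g) - 37 = (31*g + b*g) - 37 = -37 + 31*g + b*g)
(-2*10*1 + l(-20, -14))*428 = (-2*10*1 + (-37 + 31*(-14) - 20*(-14)))*428 = (-20*1 + (-37 - 434 + 280))*428 = (-20 - 191)*428 = -211*428 = -90308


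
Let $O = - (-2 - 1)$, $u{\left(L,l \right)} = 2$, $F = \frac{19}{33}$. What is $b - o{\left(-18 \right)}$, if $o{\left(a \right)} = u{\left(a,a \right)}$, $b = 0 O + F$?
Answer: $- \frac{47}{33} \approx -1.4242$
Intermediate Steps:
$F = \frac{19}{33}$ ($F = 19 \cdot \frac{1}{33} = \frac{19}{33} \approx 0.57576$)
$O = 3$ ($O = \left(-1\right) \left(-3\right) = 3$)
$b = \frac{19}{33}$ ($b = 0 \cdot 3 + \frac{19}{33} = 0 + \frac{19}{33} = \frac{19}{33} \approx 0.57576$)
$o{\left(a \right)} = 2$
$b - o{\left(-18 \right)} = \frac{19}{33} - 2 = - \frac{47}{33}$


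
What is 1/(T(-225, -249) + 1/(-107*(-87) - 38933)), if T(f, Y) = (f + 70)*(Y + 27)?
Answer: 29624/1019361839 ≈ 2.9061e-5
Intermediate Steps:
T(f, Y) = (27 + Y)*(70 + f) (T(f, Y) = (70 + f)*(27 + Y) = (27 + Y)*(70 + f))
1/(T(-225, -249) + 1/(-107*(-87) - 38933)) = 1/((1890 + 27*(-225) + 70*(-249) - 249*(-225)) + 1/(-107*(-87) - 38933)) = 1/((1890 - 6075 - 17430 + 56025) + 1/(9309 - 38933)) = 1/(34410 + 1/(-29624)) = 1/(34410 - 1/29624) = 1/(1019361839/29624) = 29624/1019361839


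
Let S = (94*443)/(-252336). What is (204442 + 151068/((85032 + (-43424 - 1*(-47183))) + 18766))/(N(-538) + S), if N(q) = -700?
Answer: -2774348432648016/9501415547497 ≈ -291.99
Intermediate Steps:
S = -20821/126168 (S = 41642*(-1/252336) = -20821/126168 ≈ -0.16503)
(204442 + 151068/((85032 + (-43424 - 1*(-47183))) + 18766))/(N(-538) + S) = (204442 + 151068/((85032 + (-43424 - 1*(-47183))) + 18766))/(-700 - 20821/126168) = (204442 + 151068/((85032 + (-43424 + 47183)) + 18766))/(-88338421/126168) = (204442 + 151068/((85032 + 3759) + 18766))*(-126168/88338421) = (204442 + 151068/(88791 + 18766))*(-126168/88338421) = (204442 + 151068/107557)*(-126168/88338421) = (21989319262/107557)*(-126168/88338421) = -2774348432648016/9501415547497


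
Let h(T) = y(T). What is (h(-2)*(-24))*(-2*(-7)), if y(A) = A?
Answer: 672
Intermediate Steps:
h(T) = T
(h(-2)*(-24))*(-2*(-7)) = (-2*(-24))*(-2*(-7)) = 48*14 = 672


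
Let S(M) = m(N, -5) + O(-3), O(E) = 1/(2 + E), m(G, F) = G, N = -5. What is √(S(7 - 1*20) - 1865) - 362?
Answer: -362 + I*√1871 ≈ -362.0 + 43.255*I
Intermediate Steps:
S(M) = -6 (S(M) = -5 + 1/(2 - 3) = -5 + 1/(-1) = -5 - 1 = -6)
√(S(7 - 1*20) - 1865) - 362 = √(-6 - 1865) - 362 = √(-1871) - 362 = I*√1871 - 362 = -362 + I*√1871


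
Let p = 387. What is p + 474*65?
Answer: 31197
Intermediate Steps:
p + 474*65 = 387 + 474*65 = 387 + 30810 = 31197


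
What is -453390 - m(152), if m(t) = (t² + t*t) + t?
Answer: -499750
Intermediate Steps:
m(t) = t + 2*t² (m(t) = (t² + t²) + t = 2*t² + t = t + 2*t²)
-453390 - m(152) = -453390 - 152*(1 + 2*152) = -453390 - 152*(1 + 304) = -453390 - 152*305 = -453390 - 1*46360 = -453390 - 46360 = -499750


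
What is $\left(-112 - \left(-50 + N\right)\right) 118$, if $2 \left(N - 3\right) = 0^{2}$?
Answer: $-7670$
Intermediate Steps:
$N = 3$ ($N = 3 + \frac{0^{2}}{2} = 3 + \frac{1}{2} \cdot 0 = 3 + 0 = 3$)
$\left(-112 - \left(-50 + N\right)\right) 118 = \left(-112 + \left(50 - 3\right)\right) 118 = \left(-112 + 47\right) 118 = \left(-65\right) 118 = -7670$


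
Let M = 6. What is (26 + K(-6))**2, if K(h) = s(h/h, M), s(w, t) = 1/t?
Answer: 24649/36 ≈ 684.69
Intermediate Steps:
s(w, t) = 1/t
K(h) = 1/6
(26 + K(-6))**2 = (26 + 1/6)**2 = (157/6)**2 = 24649/36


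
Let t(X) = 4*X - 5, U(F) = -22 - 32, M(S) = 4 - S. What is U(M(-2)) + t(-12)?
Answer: -107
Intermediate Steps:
U(F) = -54
t(X) = -5 + 4*X
U(M(-2)) + t(-12) = -54 + (-5 + 4*(-12)) = -54 + (-5 - 48) = -54 - 53 = -107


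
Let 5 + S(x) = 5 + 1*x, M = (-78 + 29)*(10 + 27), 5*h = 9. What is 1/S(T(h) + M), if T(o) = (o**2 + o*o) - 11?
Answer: -25/45438 ≈ -0.00055020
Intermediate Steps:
h = 9/5 (h = (1/5)*9 = 9/5 ≈ 1.8000)
T(o) = -11 + 2*o**2 (T(o) = (o**2 + o**2) - 11 = 2*o**2 - 11 = -11 + 2*o**2)
M = -1813 (M = -49*37 = -1813)
S(x) = x (S(x) = -5 + (5 + 1*x) = -5 + (5 + x) = x)
1/S(T(h) + M) = 1/((-11 + 2*(9/5)**2) - 1813) = 1/((-11 + 2*(81/25)) - 1813) = 1/((-11 + 162/25) - 1813) = 1/(-113/25 - 1813) = 1/(-45438/25) = -25/45438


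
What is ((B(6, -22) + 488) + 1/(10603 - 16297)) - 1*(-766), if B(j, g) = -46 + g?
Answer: 6753083/5694 ≈ 1186.0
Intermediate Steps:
((B(6, -22) + 488) + 1/(10603 - 16297)) - 1*(-766) = (((-46 - 22) + 488) + 1/(10603 - 16297)) - 1*(-766) = ((-68 + 488) + 1/(-5694)) + 766 = (420 - 1/5694) + 766 = 2391479/5694 + 766 = 6753083/5694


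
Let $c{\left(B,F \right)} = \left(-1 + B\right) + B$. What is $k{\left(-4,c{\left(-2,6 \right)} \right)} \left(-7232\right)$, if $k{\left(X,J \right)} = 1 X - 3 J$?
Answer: $-79552$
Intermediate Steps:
$c{\left(B,F \right)} = -1 + 2 B$
$k{\left(X,J \right)} = X - 3 J$
$k{\left(-4,c{\left(-2,6 \right)} \right)} \left(-7232\right) = \left(-4 - 3 \left(-1 + 2 \left(-2\right)\right)\right) \left(-7232\right) = \left(-4 - 3 \left(-1 - 4\right)\right) \left(-7232\right) = \left(-4 - -15\right) \left(-7232\right) = \left(-4 + 15\right) \left(-7232\right) = 11 \left(-7232\right) = -79552$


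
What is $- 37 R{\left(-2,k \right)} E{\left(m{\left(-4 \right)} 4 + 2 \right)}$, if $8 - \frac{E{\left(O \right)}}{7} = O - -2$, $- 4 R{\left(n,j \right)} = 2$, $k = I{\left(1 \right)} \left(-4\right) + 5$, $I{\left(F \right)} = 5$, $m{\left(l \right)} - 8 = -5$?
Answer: $-1036$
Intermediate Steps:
$m{\left(l \right)} = 3$ ($m{\left(l \right)} = 8 - 5 = 3$)
$k = -15$ ($k = 5 \left(-4\right) + 5 = -20 + 5 = -15$)
$R{\left(n,j \right)} = - \frac{1}{2}$ ($R{\left(n,j \right)} = \left(- \frac{1}{4}\right) 2 = - \frac{1}{2}$)
$E{\left(O \right)} = 42 - 7 O$ ($E{\left(O \right)} = 56 - 7 \left(O - -2\right) = 56 - 7 \left(O + 2\right) = 56 - 7 \left(2 + O\right) = 56 - \left(14 + 7 O\right) = 42 - 7 O$)
$- 37 R{\left(-2,k \right)} E{\left(m{\left(-4 \right)} 4 + 2 \right)} = \left(-37\right) \left(- \frac{1}{2}\right) \left(42 - 7 \left(3 \cdot 4 + 2\right)\right) = \frac{37 \left(42 - 7 \left(12 + 2\right)\right)}{2} = \frac{37 \left(42 - 98\right)}{2} = \frac{37}{2} \left(-56\right) = -1036$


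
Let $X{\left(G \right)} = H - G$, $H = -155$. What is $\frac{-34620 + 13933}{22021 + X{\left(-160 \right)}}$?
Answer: $- \frac{20687}{22026} \approx -0.93921$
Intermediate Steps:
$X{\left(G \right)} = -155 - G$
$\frac{-34620 + 13933}{22021 + X{\left(-160 \right)}} = \frac{-34620 + 13933}{22021 - -5} = - \frac{20687}{22021 + \left(-155 + 160\right)} = - \frac{20687}{22021 + 5} = - \frac{20687}{22026}$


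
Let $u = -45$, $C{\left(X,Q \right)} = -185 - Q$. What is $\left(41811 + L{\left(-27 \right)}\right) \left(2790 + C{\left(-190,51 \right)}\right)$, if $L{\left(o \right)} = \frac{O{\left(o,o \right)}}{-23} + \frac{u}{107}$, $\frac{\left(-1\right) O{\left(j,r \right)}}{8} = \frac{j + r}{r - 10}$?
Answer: $\frac{9723568766424}{91057} \approx 1.0679 \cdot 10^{8}$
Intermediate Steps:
$O{\left(j,r \right)} = - \frac{8 \left(j + r\right)}{-10 + r}$ ($O{\left(j,r \right)} = - 8 \frac{j + r}{r - 10} = - 8 \frac{j + r}{-10 + r} = - \frac{8 \left(j + r\right)}{-10 + r}$)
$L{\left(o \right)} = - \frac{45}{107} + \frac{16 o}{23 \left(-10 + o\right)}$ ($L{\left(o \right)} = \frac{8 \frac{1}{-10 + o} \left(- o - o\right)}{-23} - \frac{45}{107} = \frac{8 \left(- 2 o\right)}{-10 + o} \left(- \frac{1}{23}\right) - \frac{45}{107} = - \frac{16 o}{-10 + o} \left(- \frac{1}{23}\right) - \frac{45}{107} = \frac{16 o}{23 \left(-10 + o\right)} - \frac{45}{107} = - \frac{45}{107} + \frac{16 o}{23 \left(-10 + o\right)}$)
$\left(41811 + L{\left(-27 \right)}\right) \left(2790 + C{\left(-190,51 \right)}\right) = \left(41811 + \frac{10350 + 677 \left(-27\right)}{2461 \left(-10 - 27\right)}\right) \left(2790 - 236\right) = \left(41811 + \frac{10350 - 18279}{2461 \left(-37\right)}\right) \left(2790 - 236\right) = \left(41811 + \frac{1}{2461} \left(- \frac{1}{37}\right) \left(-7929\right)\right) \left(2790 - 236\right) = \left(41811 + \frac{7929}{91057}\right) 2554 = \frac{3807192156}{91057} \cdot 2554 = \frac{9723568766424}{91057}$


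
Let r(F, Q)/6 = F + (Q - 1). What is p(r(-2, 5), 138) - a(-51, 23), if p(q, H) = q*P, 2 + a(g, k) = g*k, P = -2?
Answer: 1151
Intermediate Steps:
r(F, Q) = -6 + 6*F + 6*Q (r(F, Q) = 6*(F + (Q - 1)) = 6*(F + (-1 + Q)) = 6*(-1 + F + Q) = -6 + 6*F + 6*Q)
a(g, k) = -2 + g*k
p(q, H) = -2*q (p(q, H) = q*(-2) = -2*q)
p(r(-2, 5), 138) - a(-51, 23) = -2*(-6 + 6*(-2) + 6*5) - (-2 - 51*23) = -2*(-6 - 12 + 30) - (-2 - 1173) = -2*12 - 1*(-1175) = -24 + 1175 = 1151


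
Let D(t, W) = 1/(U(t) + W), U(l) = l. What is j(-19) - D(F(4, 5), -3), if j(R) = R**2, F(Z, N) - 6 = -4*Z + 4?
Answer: 3250/9 ≈ 361.11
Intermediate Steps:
F(Z, N) = 10 - 4*Z (F(Z, N) = 6 + (-4*Z + 4) = 6 + (4 - 4*Z) = 10 - 4*Z)
D(t, W) = 1/(W + t) (D(t, W) = 1/(t + W) = 1/(W + t))
j(-19) - D(F(4, 5), -3) = (-19)**2 - 1/(-3 + (10 - 4*4)) = 361 - 1/(-3 + (10 - 16)) = 361 - 1/(-3 - 6) = 361 - 1/(-9) = 361 - 1*(-1/9) = 361 + 1/9 = 3250/9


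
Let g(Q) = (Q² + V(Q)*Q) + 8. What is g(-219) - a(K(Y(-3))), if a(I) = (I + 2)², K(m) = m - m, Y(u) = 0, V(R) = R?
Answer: 95926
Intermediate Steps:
g(Q) = 8 + 2*Q² (g(Q) = (Q² + Q*Q) + 8 = (Q² + Q²) + 8 = 2*Q² + 8 = 8 + 2*Q²)
K(m) = 0
a(I) = (2 + I)²
g(-219) - a(K(Y(-3))) = (8 + 2*(-219)²) - (2 + 0)² = (8 + 2*47961) - 1*2² = (8 + 95922) - 1*4 = 95930 - 4 = 95926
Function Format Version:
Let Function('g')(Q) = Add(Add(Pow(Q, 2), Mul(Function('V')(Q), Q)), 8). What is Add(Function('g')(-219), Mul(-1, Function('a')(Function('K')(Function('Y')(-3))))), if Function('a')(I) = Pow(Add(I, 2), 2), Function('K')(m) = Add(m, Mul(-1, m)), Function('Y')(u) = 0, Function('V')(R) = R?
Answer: 95926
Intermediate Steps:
Function('g')(Q) = Add(8, Mul(2, Pow(Q, 2))) (Function('g')(Q) = Add(Add(Pow(Q, 2), Mul(Q, Q)), 8) = Add(Add(Pow(Q, 2), Pow(Q, 2)), 8) = Add(Mul(2, Pow(Q, 2)), 8) = Add(8, Mul(2, Pow(Q, 2))))
Function('K')(m) = 0
Function('a')(I) = Pow(Add(2, I), 2)
Add(Function('g')(-219), Mul(-1, Function('a')(Function('K')(Function('Y')(-3))))) = Add(Add(8, Mul(2, Pow(-219, 2))), Mul(-1, Pow(Add(2, 0), 2))) = Add(Add(8, Mul(2, 47961)), Mul(-1, Pow(2, 2))) = Add(Add(8, 95922), Mul(-1, 4)) = Add(95930, -4) = 95926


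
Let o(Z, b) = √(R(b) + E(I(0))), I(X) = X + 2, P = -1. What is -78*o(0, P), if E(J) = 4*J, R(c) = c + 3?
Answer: -78*√10 ≈ -246.66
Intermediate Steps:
R(c) = 3 + c
I(X) = 2 + X
o(Z, b) = √(11 + b) (o(Z, b) = √((3 + b) + 4*(2 + 0)) = √((3 + b) + 4*2) = √((3 + b) + 8) = √(11 + b))
-78*o(0, P) = -78*√(11 - 1) = -78*√10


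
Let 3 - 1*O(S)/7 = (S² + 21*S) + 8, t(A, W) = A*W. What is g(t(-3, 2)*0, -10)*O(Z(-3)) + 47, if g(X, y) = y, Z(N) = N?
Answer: -3383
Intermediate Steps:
O(S) = -35 - 147*S - 7*S² (O(S) = 21 - 7*((S² + 21*S) + 8) = 21 - 7*(8 + S² + 21*S) = 21 + (-56 - 147*S - 7*S²) = -35 - 147*S - 7*S²)
g(t(-3, 2)*0, -10)*O(Z(-3)) + 47 = -10*(-35 - 147*(-3) - 7*(-3)²) + 47 = -10*(-35 + 441 - 7*9) + 47 = -10*(-35 + 441 - 63) + 47 = -10*343 + 47 = -3430 + 47 = -3383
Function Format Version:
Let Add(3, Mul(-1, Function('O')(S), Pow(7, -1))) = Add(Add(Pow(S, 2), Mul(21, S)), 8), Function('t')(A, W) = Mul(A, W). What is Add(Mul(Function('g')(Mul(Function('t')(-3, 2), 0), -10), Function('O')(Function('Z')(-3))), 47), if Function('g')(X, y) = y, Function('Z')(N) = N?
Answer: -3383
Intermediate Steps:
Function('O')(S) = Add(-35, Mul(-147, S), Mul(-7, Pow(S, 2))) (Function('O')(S) = Add(21, Mul(-7, Add(Add(Pow(S, 2), Mul(21, S)), 8))) = Add(21, Mul(-7, Add(8, Pow(S, 2), Mul(21, S)))) = Add(21, Add(-56, Mul(-147, S), Mul(-7, Pow(S, 2)))) = Add(-35, Mul(-147, S), Mul(-7, Pow(S, 2))))
Add(Mul(Function('g')(Mul(Function('t')(-3, 2), 0), -10), Function('O')(Function('Z')(-3))), 47) = Add(Mul(-10, Add(-35, Mul(-147, -3), Mul(-7, Pow(-3, 2)))), 47) = Add(Mul(-10, Add(-35, 441, Mul(-7, 9))), 47) = Add(Mul(-10, Add(-35, 441, -63)), 47) = Add(Mul(-10, 343), 47) = Add(-3430, 47) = -3383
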